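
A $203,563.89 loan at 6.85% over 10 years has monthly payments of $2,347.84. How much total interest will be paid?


Total paid over the life of the loan = PMT × n.
Total paid = $2,347.84 × 120 = $281,740.80
Total interest = total paid − principal = $281,740.80 − $203,563.89 = $78,176.91

Total interest = (PMT × n) - PV = $78,176.91


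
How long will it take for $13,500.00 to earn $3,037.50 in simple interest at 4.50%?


Rearrange the simple interest formula for t:
I = P × r × t  ⇒  t = I / (P × r)
t = $3,037.50 / ($13,500.00 × 0.045)
t = 5

t = I/(P×r) = 5 years


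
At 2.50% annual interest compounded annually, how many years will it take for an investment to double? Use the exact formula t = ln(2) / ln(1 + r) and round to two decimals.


Doubling condition: (1 + r)^t = 2
Take ln of both sides: t × ln(1 + r) = ln(2)
t = ln(2) / ln(1 + r)
t = 0.693147 / 0.024693
t = 28.07

t = ln(2) / ln(1 + r) = 28.07 years


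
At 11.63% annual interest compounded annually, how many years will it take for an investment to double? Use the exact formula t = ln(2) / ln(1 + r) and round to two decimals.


Doubling condition: (1 + r)^t = 2
Take ln of both sides: t × ln(1 + r) = ln(2)
t = ln(2) / ln(1 + r)
t = 0.693147 / 0.110020
t = 6.30

t = ln(2) / ln(1 + r) = 6.30 years


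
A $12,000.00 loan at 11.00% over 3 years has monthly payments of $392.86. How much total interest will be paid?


Total paid over the life of the loan = PMT × n.
Total paid = $392.86 × 36 = $14,142.96
Total interest = total paid − principal = $14,142.96 − $12,000.00 = $2,142.96

Total interest = (PMT × n) - PV = $2,142.96


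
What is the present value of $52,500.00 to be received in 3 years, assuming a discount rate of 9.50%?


Present value formula: PV = FV / (1 + r)^t
PV = $52,500.00 / (1 + 0.095)^3
PV = $52,500.00 / 1.3129324
PV = $39,986.83

PV = FV / (1 + r)^t = $39,986.83


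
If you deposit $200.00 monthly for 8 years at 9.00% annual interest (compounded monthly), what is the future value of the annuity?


Future value of an ordinary annuity: FV = PMT × ((1 + r)^n − 1) / r
Monthly rate r = 0.09/12 = 0.0075, n = 96
FV = $200.00 × ((1 + 0.09/12)^96 − 1) / (0.09/12)
FV = $200.00 × 139.856164
FV = $27,971.23

FV = PMT × ((1+r)^n - 1)/r = $27,971.23


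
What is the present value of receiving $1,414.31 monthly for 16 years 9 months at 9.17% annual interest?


Present value of an ordinary annuity: PV = PMT × (1 − (1 + r)^(−n)) / r
Monthly rate r = 0.0917/12 ≈ 0.00764167, n = 201
PV = $1,414.31 × (1 − (1 + 0.0917/12)^(−201)) / (0.0917/12)
PV = $1,414.31 × 102.529176
PV = $145,008.04

PV = PMT × (1-(1+r)^(-n))/r = $145,008.04


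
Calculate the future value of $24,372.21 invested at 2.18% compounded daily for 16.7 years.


Compound interest formula: A = P(1 + r/n)^(nt)
A = $24,372.21 × (1 + 0.0218/365)^(365 × 16.7)
Growth factor: (1 + 0.0218/365)^6095.5 = 1.439145
A = $24,372.21 × 1.439145
A = $35,075.14

A = P(1 + r/n)^(nt) = $35,075.14


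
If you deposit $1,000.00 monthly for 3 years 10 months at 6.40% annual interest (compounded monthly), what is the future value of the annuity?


Future value of an ordinary annuity: FV = PMT × ((1 + r)^n − 1) / r
Monthly rate r = 0.064/12 ≈ 0.00533333, n = 46
FV = $1,000.00 × ((1 + 0.064/12)^46 − 1) / (0.064/12)
FV = $1,000.00 × 51.977693
FV = $51,977.69

FV = PMT × ((1+r)^n - 1)/r = $51,977.69


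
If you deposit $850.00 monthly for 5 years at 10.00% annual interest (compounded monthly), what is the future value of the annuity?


Future value of an ordinary annuity: FV = PMT × ((1 + r)^n − 1) / r
Monthly rate r = 0.1/12 ≈ 0.00833333, n = 60
FV = $850.00 × ((1 + 0.1/12)^60 − 1) / (0.1/12)
FV = $850.00 × 77.437072
FV = $65,821.51

FV = PMT × ((1+r)^n - 1)/r = $65,821.51


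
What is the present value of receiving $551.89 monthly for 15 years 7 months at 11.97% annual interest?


Present value of an ordinary annuity: PV = PMT × (1 − (1 + r)^(−n)) / r
Monthly rate r = 0.1197/12 = 0.009975, n = 187
PV = $551.89 × (1 − (1 + 0.1197/12)^(−187)) / (0.1197/12)
PV = $551.89 × 84.583100
PV = $46,680.57

PV = PMT × (1-(1+r)^(-n))/r = $46,680.57


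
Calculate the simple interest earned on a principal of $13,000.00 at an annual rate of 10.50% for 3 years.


Simple interest formula: I = P × r × t
I = $13,000.00 × 0.105 × 3
I = $4,095.00

I = P × r × t = $4,095.00


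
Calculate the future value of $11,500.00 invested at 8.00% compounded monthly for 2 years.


Compound interest formula: A = P(1 + r/n)^(nt)
A = $11,500.00 × (1 + 0.08/12)^(12 × 2)
Growth factor: (1 + 0.08/12)^24 = 1.172888
A = $11,500.00 × 1.172888
A = $13,488.21

A = P(1 + r/n)^(nt) = $13,488.21


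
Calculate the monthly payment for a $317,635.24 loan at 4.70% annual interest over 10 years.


Loan payment formula: PMT = PV × r / (1 − (1 + r)^(−n))
Monthly rate r = 0.047/12 ≈ 0.00391667, n = 120 months
Denominator: 1 − (1 + 0.047/12)^(−120) = 0.374424
PMT = $317,635.24 × (0.047/12) / 0.374424
PMT = $3,322.63 per month

PMT = PV × r / (1-(1+r)^(-n)) = $3,322.63/month


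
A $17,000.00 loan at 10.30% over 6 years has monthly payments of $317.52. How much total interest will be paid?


Total paid over the life of the loan = PMT × n.
Total paid = $317.52 × 72 = $22,861.44
Total interest = total paid − principal = $22,861.44 − $17,000.00 = $5,861.44

Total interest = (PMT × n) - PV = $5,861.44


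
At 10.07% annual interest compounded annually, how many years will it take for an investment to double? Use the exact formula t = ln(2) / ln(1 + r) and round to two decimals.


Doubling condition: (1 + r)^t = 2
Take ln of both sides: t × ln(1 + r) = ln(2)
t = ln(2) / ln(1 + r)
t = 0.693147 / 0.095946
t = 7.22

t = ln(2) / ln(1 + r) = 7.22 years


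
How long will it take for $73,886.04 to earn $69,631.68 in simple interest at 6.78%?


Rearrange the simple interest formula for t:
I = P × r × t  ⇒  t = I / (P × r)
t = $69,631.68 / ($73,886.04 × 0.0678)
t = 13.9

t = I/(P×r) = 13.9 years


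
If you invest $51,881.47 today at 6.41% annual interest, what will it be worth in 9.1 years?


Future value formula: FV = PV × (1 + r)^t
FV = $51,881.47 × (1 + 0.0641)^9.1
FV = $51,881.47 × 1.7601117
FV = $91,317.18

FV = PV × (1 + r)^t = $91,317.18


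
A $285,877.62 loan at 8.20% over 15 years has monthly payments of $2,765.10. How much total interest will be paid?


Total paid over the life of the loan = PMT × n.
Total paid = $2,765.10 × 180 = $497,718.00
Total interest = total paid − principal = $497,718.00 − $285,877.62 = $211,840.38

Total interest = (PMT × n) - PV = $211,840.38


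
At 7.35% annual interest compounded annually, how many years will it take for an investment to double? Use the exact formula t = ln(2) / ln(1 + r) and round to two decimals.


Doubling condition: (1 + r)^t = 2
Take ln of both sides: t × ln(1 + r) = ln(2)
t = ln(2) / ln(1 + r)
t = 0.693147 / 0.070924
t = 9.77

t = ln(2) / ln(1 + r) = 9.77 years


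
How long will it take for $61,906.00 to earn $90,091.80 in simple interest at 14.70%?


Rearrange the simple interest formula for t:
I = P × r × t  ⇒  t = I / (P × r)
t = $90,091.80 / ($61,906.00 × 0.147)
t = 9.9

t = I/(P×r) = 9.9 years


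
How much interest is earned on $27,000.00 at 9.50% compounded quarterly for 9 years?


Compound interest earned = final amount − principal.
A = P(1 + r/n)^(nt) = $27,000.00 × (1 + 0.095/4)^(4 × 9) = $62,855.70
Interest = A − P = $62,855.70 − $27,000.00 = $35,855.70

Interest = A - P = $35,855.70


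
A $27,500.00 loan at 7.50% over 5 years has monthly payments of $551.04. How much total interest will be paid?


Total paid over the life of the loan = PMT × n.
Total paid = $551.04 × 60 = $33,062.40
Total interest = total paid − principal = $33,062.40 − $27,500.00 = $5,562.40

Total interest = (PMT × n) - PV = $5,562.40


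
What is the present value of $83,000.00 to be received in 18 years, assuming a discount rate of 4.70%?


Present value formula: PV = FV / (1 + r)^t
PV = $83,000.00 / (1 + 0.047)^18
PV = $83,000.00 / 2.2858107
PV = $36,310.97

PV = FV / (1 + r)^t = $36,310.97


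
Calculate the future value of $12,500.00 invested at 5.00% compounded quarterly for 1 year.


Compound interest formula: A = P(1 + r/n)^(nt)
A = $12,500.00 × (1 + 0.05/4)^(4 × 1)
Growth factor: (1 + 0.05/4)^4 = 1.0509453
A = $12,500.00 × 1.0509453
A = $13,136.82

A = P(1 + r/n)^(nt) = $13,136.82


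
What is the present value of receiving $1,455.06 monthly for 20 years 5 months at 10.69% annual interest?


Present value of an ordinary annuity: PV = PMT × (1 − (1 + r)^(−n)) / r
Monthly rate r = 0.1069/12 ≈ 0.00890833, n = 245
PV = $1,455.06 × (1 − (1 + 0.1069/12)^(−245)) / (0.1069/12)
PV = $1,455.06 × 99.474328
PV = $144,741.12

PV = PMT × (1-(1+r)^(-n))/r = $144,741.12


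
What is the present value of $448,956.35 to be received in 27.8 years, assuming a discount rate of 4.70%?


Present value formula: PV = FV / (1 + r)^t
PV = $448,956.35 / (1 + 0.047)^27.8
PV = $448,956.35 / 3.585236
PV = $125,223.65

PV = FV / (1 + r)^t = $125,223.65


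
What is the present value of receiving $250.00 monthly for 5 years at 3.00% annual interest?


Present value of an ordinary annuity: PV = PMT × (1 − (1 + r)^(−n)) / r
Monthly rate r = 0.03/12 = 0.0025, n = 60
PV = $250.00 × (1 − (1 + 0.03/12)^(−60)) / (0.03/12)
PV = $250.00 × 55.652358
PV = $13,913.09

PV = PMT × (1-(1+r)^(-n))/r = $13,913.09


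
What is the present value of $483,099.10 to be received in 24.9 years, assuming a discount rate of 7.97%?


Present value formula: PV = FV / (1 + r)^t
PV = $483,099.10 / (1 + 0.0797)^24.9
PV = $483,099.10 / 6.749121
PV = $71,579.56

PV = FV / (1 + r)^t = $71,579.56


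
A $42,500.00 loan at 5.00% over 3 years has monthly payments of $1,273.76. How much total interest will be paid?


Total paid over the life of the loan = PMT × n.
Total paid = $1,273.76 × 36 = $45,855.36
Total interest = total paid − principal = $45,855.36 − $42,500.00 = $3,355.36

Total interest = (PMT × n) - PV = $3,355.36


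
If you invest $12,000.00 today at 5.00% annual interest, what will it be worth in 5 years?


Future value formula: FV = PV × (1 + r)^t
FV = $12,000.00 × (1 + 0.05)^5
FV = $12,000.00 × 1.276282
FV = $15,315.38

FV = PV × (1 + r)^t = $15,315.38


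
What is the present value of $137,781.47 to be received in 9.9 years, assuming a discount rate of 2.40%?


Present value formula: PV = FV / (1 + r)^t
PV = $137,781.47 / (1 + 0.024)^9.9
PV = $137,781.47 / 1.2646477
PV = $108,948.50

PV = FV / (1 + r)^t = $108,948.50


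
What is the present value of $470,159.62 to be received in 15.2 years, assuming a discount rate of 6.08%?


Present value formula: PV = FV / (1 + r)^t
PV = $470,159.62 / (1 + 0.0608)^15.2
PV = $470,159.62 / 2.452615
PV = $191,697.28

PV = FV / (1 + r)^t = $191,697.28


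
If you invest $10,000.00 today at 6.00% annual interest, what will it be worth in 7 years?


Future value formula: FV = PV × (1 + r)^t
FV = $10,000.00 × (1 + 0.06)^7
FV = $10,000.00 × 1.503630
FV = $15,036.30

FV = PV × (1 + r)^t = $15,036.30


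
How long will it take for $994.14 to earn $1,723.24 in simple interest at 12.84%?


Rearrange the simple interest formula for t:
I = P × r × t  ⇒  t = I / (P × r)
t = $1,723.24 / ($994.14 × 0.1284)
t = 13.5

t = I/(P×r) = 13.5 years


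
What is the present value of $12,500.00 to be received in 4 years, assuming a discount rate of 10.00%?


Present value formula: PV = FV / (1 + r)^t
PV = $12,500.00 / (1 + 0.1)^4
PV = $12,500.00 / 1.464100
PV = $8,537.67

PV = FV / (1 + r)^t = $8,537.67


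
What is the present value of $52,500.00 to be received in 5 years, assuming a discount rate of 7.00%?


Present value formula: PV = FV / (1 + r)^t
PV = $52,500.00 / (1 + 0.07)^5
PV = $52,500.00 / 1.402552
PV = $37,431.77

PV = FV / (1 + r)^t = $37,431.77


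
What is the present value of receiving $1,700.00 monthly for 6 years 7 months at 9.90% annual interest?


Present value of an ordinary annuity: PV = PMT × (1 − (1 + r)^(−n)) / r
Monthly rate r = 0.099/12 = 0.00825, n = 79
PV = $1,700.00 × (1 − (1 + 0.099/12)^(−79)) / (0.099/12)
PV = $1,700.00 × 57.875363
PV = $98,388.12

PV = PMT × (1-(1+r)^(-n))/r = $98,388.12


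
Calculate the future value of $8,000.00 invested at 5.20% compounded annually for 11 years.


Compound interest formula: A = P(1 + r/n)^(nt)
A = $8,000.00 × (1 + 0.052/1)^(1 × 11)
Growth factor: (1 + 0.052/1)^11 = 1.7465183
A = $8,000.00 × 1.7465183
A = $13,972.15

A = P(1 + r/n)^(nt) = $13,972.15


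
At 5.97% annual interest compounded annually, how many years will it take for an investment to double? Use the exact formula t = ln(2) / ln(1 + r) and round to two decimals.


Doubling condition: (1 + r)^t = 2
Take ln of both sides: t × ln(1 + r) = ln(2)
t = ln(2) / ln(1 + r)
t = 0.693147 / 0.057986
t = 11.95

t = ln(2) / ln(1 + r) = 11.95 years


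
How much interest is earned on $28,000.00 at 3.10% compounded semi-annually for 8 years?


Compound interest earned = final amount − principal.
A = P(1 + r/n)^(nt) = $28,000.00 × (1 + 0.031/2)^(2 × 8) = $35,812.68
Interest = A − P = $35,812.68 − $28,000.00 = $7,812.68

Interest = A - P = $7,812.68


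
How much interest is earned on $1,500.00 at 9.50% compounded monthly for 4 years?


Compound interest earned = final amount − principal.
A = P(1 + r/n)^(nt) = $1,500.00 × (1 + 0.095/12)^(12 × 4) = $2,190.15
Interest = A − P = $2,190.15 − $1,500.00 = $690.15

Interest = A - P = $690.15


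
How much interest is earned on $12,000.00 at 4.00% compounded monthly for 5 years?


Compound interest earned = final amount − principal.
A = P(1 + r/n)^(nt) = $12,000.00 × (1 + 0.04/12)^(12 × 5) = $14,651.96
Interest = A − P = $14,651.96 − $12,000.00 = $2,651.96

Interest = A - P = $2,651.96


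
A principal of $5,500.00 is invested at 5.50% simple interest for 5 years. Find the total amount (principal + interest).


Total amount formula: A = P(1 + rt) = P + P·r·t
Interest: I = P × r × t = $5,500.00 × 0.055 × 5 = $1,512.50
A = P + I = $5,500.00 + $1,512.50 = $7,012.50

A = P + I = P(1 + rt) = $7,012.50


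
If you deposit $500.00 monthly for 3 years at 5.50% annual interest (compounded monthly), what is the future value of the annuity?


Future value of an ordinary annuity: FV = PMT × ((1 + r)^n − 1) / r
Monthly rate r = 0.055/12 ≈ 0.00458333, n = 36
FV = $500.00 × ((1 + 0.055/12)^36 − 1) / (0.055/12)
FV = $500.00 × 39.043331
FV = $19,521.67

FV = PMT × ((1+r)^n - 1)/r = $19,521.67


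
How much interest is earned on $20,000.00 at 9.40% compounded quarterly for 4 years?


Compound interest earned = final amount − principal.
A = P(1 + r/n)^(nt) = $20,000.00 × (1 + 0.094/4)^(4 × 4) = $29,002.51
Interest = A − P = $29,002.51 − $20,000.00 = $9,002.51

Interest = A - P = $9,002.51


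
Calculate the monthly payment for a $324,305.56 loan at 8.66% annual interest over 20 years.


Loan payment formula: PMT = PV × r / (1 − (1 + r)^(−n))
Monthly rate r = 0.0866/12 ≈ 0.00721667, n = 240 months
Denominator: 1 − (1 + 0.0866/12)^(−240) = 0.821966
PMT = $324,305.56 × (0.0866/12) / 0.821966
PMT = $2,847.33 per month

PMT = PV × r / (1-(1+r)^(-n)) = $2,847.33/month


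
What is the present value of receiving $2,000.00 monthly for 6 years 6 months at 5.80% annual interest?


Present value of an ordinary annuity: PV = PMT × (1 − (1 + r)^(−n)) / r
Monthly rate r = 0.058/12 ≈ 0.00483333, n = 78
PV = $2,000.00 × (1 − (1 + 0.058/12)^(−78)) / (0.058/12)
PV = $2,000.00 × 64.853943
PV = $129,707.89

PV = PMT × (1-(1+r)^(-n))/r = $129,707.89


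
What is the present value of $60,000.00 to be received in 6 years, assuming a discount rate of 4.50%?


Present value formula: PV = FV / (1 + r)^t
PV = $60,000.00 / (1 + 0.045)^6
PV = $60,000.00 / 1.30226012
PV = $46,073.74

PV = FV / (1 + r)^t = $46,073.74


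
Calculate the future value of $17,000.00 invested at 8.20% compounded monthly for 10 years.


Compound interest formula: A = P(1 + r/n)^(nt)
A = $17,000.00 × (1 + 0.082/12)^(12 × 10)
Growth factor: (1 + 0.082/12)^120 = 2.2641763
A = $17,000.00 × 2.2641763
A = $38,491.00

A = P(1 + r/n)^(nt) = $38,491.00


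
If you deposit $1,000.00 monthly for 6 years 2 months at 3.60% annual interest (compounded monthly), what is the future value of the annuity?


Future value of an ordinary annuity: FV = PMT × ((1 + r)^n − 1) / r
Monthly rate r = 0.036/12 = 0.003, n = 74
FV = $1,000.00 × ((1 + 0.036/12)^74 − 1) / (0.036/12)
FV = $1,000.00 × 82.718834
FV = $82,718.83

FV = PMT × ((1+r)^n - 1)/r = $82,718.83


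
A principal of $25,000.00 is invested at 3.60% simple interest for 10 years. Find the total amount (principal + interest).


Total amount formula: A = P(1 + rt) = P + P·r·t
Interest: I = P × r × t = $25,000.00 × 0.036 × 10 = $9,000.00
A = P + I = $25,000.00 + $9,000.00 = $34,000.00

A = P + I = P(1 + rt) = $34,000.00


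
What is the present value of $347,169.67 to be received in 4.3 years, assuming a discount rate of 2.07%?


Present value formula: PV = FV / (1 + r)^t
PV = $347,169.67 / (1 + 0.0207)^4.3
PV = $347,169.67 / 1.0920987
PV = $317,892.21

PV = FV / (1 + r)^t = $317,892.21


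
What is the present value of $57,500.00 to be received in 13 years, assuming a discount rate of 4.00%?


Present value formula: PV = FV / (1 + r)^t
PV = $57,500.00 / (1 + 0.04)^13
PV = $57,500.00 / 1.6650735
PV = $34,533.01

PV = FV / (1 + r)^t = $34,533.01


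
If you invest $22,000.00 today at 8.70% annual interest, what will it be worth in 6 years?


Future value formula: FV = PV × (1 + r)^t
FV = $22,000.00 × (1 + 0.087)^6
FV = $22,000.00 × 1.6495947
FV = $36,291.08

FV = PV × (1 + r)^t = $36,291.08


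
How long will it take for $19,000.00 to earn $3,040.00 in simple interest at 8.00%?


Rearrange the simple interest formula for t:
I = P × r × t  ⇒  t = I / (P × r)
t = $3,040.00 / ($19,000.00 × 0.08)
t = 2

t = I/(P×r) = 2 years


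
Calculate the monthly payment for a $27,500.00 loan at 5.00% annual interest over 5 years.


Loan payment formula: PMT = PV × r / (1 − (1 + r)^(−n))
Monthly rate r = 0.05/12 ≈ 0.00416667, n = 60 months
Denominator: 1 − (1 + 0.05/12)^(−60) = 0.220795
PMT = $27,500.00 × (0.05/12) / 0.220795
PMT = $518.96 per month

PMT = PV × r / (1-(1+r)^(-n)) = $518.96/month


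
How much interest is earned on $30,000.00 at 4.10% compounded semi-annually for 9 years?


Compound interest earned = final amount − principal.
A = P(1 + r/n)^(nt) = $30,000.00 × (1 + 0.041/2)^(2 × 9) = $43,227.03
Interest = A − P = $43,227.03 − $30,000.00 = $13,227.03

Interest = A - P = $13,227.03


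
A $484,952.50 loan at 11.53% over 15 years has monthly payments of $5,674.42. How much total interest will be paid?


Total paid over the life of the loan = PMT × n.
Total paid = $5,674.42 × 180 = $1,021,395.60
Total interest = total paid − principal = $1,021,395.60 − $484,952.50 = $536,443.10

Total interest = (PMT × n) - PV = $536,443.10


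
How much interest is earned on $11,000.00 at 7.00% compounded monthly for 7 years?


Compound interest earned = final amount − principal.
A = P(1 + r/n)^(nt) = $11,000.00 × (1 + 0.07/12)^(12 × 7) = $17,929.93
Interest = A − P = $17,929.93 − $11,000.00 = $6,929.93

Interest = A - P = $6,929.93


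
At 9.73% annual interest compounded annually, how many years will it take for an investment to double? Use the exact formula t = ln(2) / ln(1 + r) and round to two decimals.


Doubling condition: (1 + r)^t = 2
Take ln of both sides: t × ln(1 + r) = ln(2)
t = ln(2) / ln(1 + r)
t = 0.693147 / 0.0928526
t = 7.47

t = ln(2) / ln(1 + r) = 7.47 years


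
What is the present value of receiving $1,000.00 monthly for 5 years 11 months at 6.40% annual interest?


Present value of an ordinary annuity: PV = PMT × (1 − (1 + r)^(−n)) / r
Monthly rate r = 0.064/12 ≈ 0.00533333, n = 71
PV = $1,000.00 × (1 − (1 + 0.064/12)^(−71)) / (0.064/12)
PV = $1,000.00 × 58.975650
PV = $58,975.65

PV = PMT × (1-(1+r)^(-n))/r = $58,975.65


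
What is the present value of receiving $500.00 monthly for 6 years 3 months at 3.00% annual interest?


Present value of an ordinary annuity: PV = PMT × (1 − (1 + r)^(−n)) / r
Monthly rate r = 0.03/12 = 0.0025, n = 75
PV = $500.00 × (1 − (1 + 0.03/12)^(−75)) / (0.03/12)
PV = $500.00 × 68.310751
PV = $34,155.38

PV = PMT × (1-(1+r)^(-n))/r = $34,155.38


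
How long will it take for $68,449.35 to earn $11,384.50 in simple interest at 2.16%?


Rearrange the simple interest formula for t:
I = P × r × t  ⇒  t = I / (P × r)
t = $11,384.50 / ($68,449.35 × 0.0216)
t = 7.7

t = I/(P×r) = 7.7 years


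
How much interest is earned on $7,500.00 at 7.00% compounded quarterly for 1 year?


Compound interest earned = final amount − principal.
A = P(1 + r/n)^(nt) = $7,500.00 × (1 + 0.07/4)^(4 × 1) = $8,038.94
Interest = A − P = $8,038.94 − $7,500.00 = $538.94

Interest = A - P = $538.94


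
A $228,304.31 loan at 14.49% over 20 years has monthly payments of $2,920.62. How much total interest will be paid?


Total paid over the life of the loan = PMT × n.
Total paid = $2,920.62 × 240 = $700,948.80
Total interest = total paid − principal = $700,948.80 − $228,304.31 = $472,644.49

Total interest = (PMT × n) - PV = $472,644.49


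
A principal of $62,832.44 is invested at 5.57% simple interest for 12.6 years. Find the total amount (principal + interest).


Total amount formula: A = P(1 + rt) = P + P·r·t
Interest: I = P × r × t = $62,832.44 × 0.0557 × 12.6 = $44,097.06
A = P + I = $62,832.44 + $44,097.06 = $106,929.50

A = P + I = P(1 + rt) = $106,929.50


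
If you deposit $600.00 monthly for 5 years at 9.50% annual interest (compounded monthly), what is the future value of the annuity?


Future value of an ordinary annuity: FV = PMT × ((1 + r)^n − 1) / r
Monthly rate r = 0.095/12 ≈ 0.00791667, n = 60
FV = $600.00 × ((1 + 0.095/12)^60 − 1) / (0.095/12)
FV = $600.00 × 76.422249
FV = $45,853.35

FV = PMT × ((1+r)^n - 1)/r = $45,853.35


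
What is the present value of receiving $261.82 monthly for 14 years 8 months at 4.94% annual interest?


Present value of an ordinary annuity: PV = PMT × (1 − (1 + r)^(−n)) / r
Monthly rate r = 0.0494/12 ≈ 0.00411667, n = 176
PV = $261.82 × (1 − (1 + 0.0494/12)^(−176)) / (0.0494/12)
PV = $261.82 × 125.035184
PV = $32,736.71

PV = PMT × (1-(1+r)^(-n))/r = $32,736.71


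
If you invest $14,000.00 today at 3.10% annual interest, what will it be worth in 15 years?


Future value formula: FV = PV × (1 + r)^t
FV = $14,000.00 × (1 + 0.031)^15
FV = $14,000.00 × 1.5808111
FV = $22,131.36

FV = PV × (1 + r)^t = $22,131.36


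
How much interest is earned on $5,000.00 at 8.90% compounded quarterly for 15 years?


Compound interest earned = final amount − principal.
A = P(1 + r/n)^(nt) = $5,000.00 × (1 + 0.089/4)^(4 × 15) = $18,723.94
Interest = A − P = $18,723.94 − $5,000.00 = $13,723.94

Interest = A - P = $13,723.94


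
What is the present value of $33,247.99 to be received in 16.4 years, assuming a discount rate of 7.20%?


Present value formula: PV = FV / (1 + r)^t
PV = $33,247.99 / (1 + 0.072)^16.4
PV = $33,247.99 / 3.127480
PV = $10,630.92

PV = FV / (1 + r)^t = $10,630.92


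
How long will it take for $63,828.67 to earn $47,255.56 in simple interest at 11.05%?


Rearrange the simple interest formula for t:
I = P × r × t  ⇒  t = I / (P × r)
t = $47,255.56 / ($63,828.67 × 0.1105)
t = 6.7

t = I/(P×r) = 6.7 years


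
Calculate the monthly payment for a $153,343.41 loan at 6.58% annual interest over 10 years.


Loan payment formula: PMT = PV × r / (1 − (1 + r)^(−n))
Monthly rate r = 0.0658/12 ≈ 0.00548333, n = 120 months
Denominator: 1 − (1 + 0.0658/12)^(−120) = 0.481182
PMT = $153,343.41 × (0.0658/12) / 0.481182
PMT = $1,747.43 per month

PMT = PV × r / (1-(1+r)^(-n)) = $1,747.43/month


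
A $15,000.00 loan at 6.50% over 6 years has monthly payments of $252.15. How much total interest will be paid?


Total paid over the life of the loan = PMT × n.
Total paid = $252.15 × 72 = $18,154.80
Total interest = total paid − principal = $18,154.80 − $15,000.00 = $3,154.80

Total interest = (PMT × n) - PV = $3,154.80


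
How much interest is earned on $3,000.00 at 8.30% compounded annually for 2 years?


Compound interest earned = final amount − principal.
A = P(1 + r/n)^(nt) = $3,000.00 × (1 + 0.083/1)^(1 × 2) = $3,518.67
Interest = A − P = $3,518.67 − $3,000.00 = $518.67

Interest = A - P = $518.67


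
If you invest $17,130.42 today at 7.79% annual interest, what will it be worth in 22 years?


Future value formula: FV = PV × (1 + r)^t
FV = $17,130.42 × (1 + 0.0779)^22
FV = $17,130.42 × 5.2086645
FV = $89,226.61

FV = PV × (1 + r)^t = $89,226.61


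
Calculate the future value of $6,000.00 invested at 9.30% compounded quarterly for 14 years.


Compound interest formula: A = P(1 + r/n)^(nt)
A = $6,000.00 × (1 + 0.093/4)^(4 × 14)
Growth factor: (1 + 0.093/4)^56 = 3.622248
A = $6,000.00 × 3.622248
A = $21,733.49

A = P(1 + r/n)^(nt) = $21,733.49


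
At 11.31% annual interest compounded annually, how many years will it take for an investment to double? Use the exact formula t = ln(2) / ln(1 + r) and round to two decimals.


Doubling condition: (1 + r)^t = 2
Take ln of both sides: t × ln(1 + r) = ln(2)
t = ln(2) / ln(1 + r)
t = 0.693147 / 0.107149
t = 6.47

t = ln(2) / ln(1 + r) = 6.47 years


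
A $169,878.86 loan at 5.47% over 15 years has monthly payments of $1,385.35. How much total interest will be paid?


Total paid over the life of the loan = PMT × n.
Total paid = $1,385.35 × 180 = $249,363.00
Total interest = total paid − principal = $249,363.00 − $169,878.86 = $79,484.14

Total interest = (PMT × n) - PV = $79,484.14


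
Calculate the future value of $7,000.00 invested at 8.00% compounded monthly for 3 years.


Compound interest formula: A = P(1 + r/n)^(nt)
A = $7,000.00 × (1 + 0.08/12)^(12 × 3)
Growth factor: (1 + 0.08/12)^36 = 1.270237
A = $7,000.00 × 1.270237
A = $8,891.66

A = P(1 + r/n)^(nt) = $8,891.66


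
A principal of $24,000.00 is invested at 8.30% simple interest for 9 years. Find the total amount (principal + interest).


Total amount formula: A = P(1 + rt) = P + P·r·t
Interest: I = P × r × t = $24,000.00 × 0.083 × 9 = $17,928.00
A = P + I = $24,000.00 + $17,928.00 = $41,928.00

A = P + I = P(1 + rt) = $41,928.00


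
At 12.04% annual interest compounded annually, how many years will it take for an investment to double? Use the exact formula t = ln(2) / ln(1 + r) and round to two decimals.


Doubling condition: (1 + r)^t = 2
Take ln of both sides: t × ln(1 + r) = ln(2)
t = ln(2) / ln(1 + r)
t = 0.693147 / 0.113686
t = 6.10

t = ln(2) / ln(1 + r) = 6.10 years


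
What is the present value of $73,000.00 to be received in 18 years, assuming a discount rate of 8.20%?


Present value formula: PV = FV / (1 + r)^t
PV = $73,000.00 / (1 + 0.082)^18
PV = $73,000.00 / 4.131338
PV = $17,669.82

PV = FV / (1 + r)^t = $17,669.82


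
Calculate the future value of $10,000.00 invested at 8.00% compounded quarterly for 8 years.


Compound interest formula: A = P(1 + r/n)^(nt)
A = $10,000.00 × (1 + 0.08/4)^(4 × 8)
Growth factor: (1 + 0.08/4)^32 = 1.884541
A = $10,000.00 × 1.884541
A = $18,845.41

A = P(1 + r/n)^(nt) = $18,845.41


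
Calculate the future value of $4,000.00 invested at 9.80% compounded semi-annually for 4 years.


Compound interest formula: A = P(1 + r/n)^(nt)
A = $4,000.00 × (1 + 0.098/2)^(2 × 4)
Growth factor: (1 + 0.098/2)^8 = 1.466236
A = $4,000.00 × 1.466236
A = $5,864.94

A = P(1 + r/n)^(nt) = $5,864.94


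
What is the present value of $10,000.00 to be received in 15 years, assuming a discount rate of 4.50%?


Present value formula: PV = FV / (1 + r)^t
PV = $10,000.00 / (1 + 0.045)^15
PV = $10,000.00 / 1.9352824
PV = $5,167.20

PV = FV / (1 + r)^t = $5,167.20


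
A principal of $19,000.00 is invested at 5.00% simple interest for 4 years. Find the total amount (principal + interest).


Total amount formula: A = P(1 + rt) = P + P·r·t
Interest: I = P × r × t = $19,000.00 × 0.05 × 4 = $3,800.00
A = P + I = $19,000.00 + $3,800.00 = $22,800.00

A = P + I = P(1 + rt) = $22,800.00


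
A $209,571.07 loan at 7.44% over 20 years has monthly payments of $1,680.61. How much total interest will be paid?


Total paid over the life of the loan = PMT × n.
Total paid = $1,680.61 × 240 = $403,346.40
Total interest = total paid − principal = $403,346.40 − $209,571.07 = $193,775.33

Total interest = (PMT × n) - PV = $193,775.33


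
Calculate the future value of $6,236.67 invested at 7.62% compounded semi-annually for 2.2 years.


Compound interest formula: A = P(1 + r/n)^(nt)
A = $6,236.67 × (1 + 0.0762/2)^(2 × 2.2)
Growth factor: (1 + 0.0762/2)^4.4 = 1.17883342
A = $6,236.67 × 1.17883342
A = $7,352.00

A = P(1 + r/n)^(nt) = $7,352.00


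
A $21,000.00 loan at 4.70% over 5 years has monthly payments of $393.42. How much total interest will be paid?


Total paid over the life of the loan = PMT × n.
Total paid = $393.42 × 60 = $23,605.20
Total interest = total paid − principal = $23,605.20 − $21,000.00 = $2,605.20

Total interest = (PMT × n) - PV = $2,605.20


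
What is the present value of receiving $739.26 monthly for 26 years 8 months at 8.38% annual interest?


Present value of an ordinary annuity: PV = PMT × (1 − (1 + r)^(−n)) / r
Monthly rate r = 0.0838/12 ≈ 0.00698333, n = 320
PV = $739.26 × (1 − (1 + 0.0838/12)^(−320)) / (0.0838/12)
PV = $739.26 × 127.752419
PV = $94,442.25

PV = PMT × (1-(1+r)^(-n))/r = $94,442.25


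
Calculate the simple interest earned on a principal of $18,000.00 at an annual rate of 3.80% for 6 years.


Simple interest formula: I = P × r × t
I = $18,000.00 × 0.038 × 6
I = $4,104.00

I = P × r × t = $4,104.00


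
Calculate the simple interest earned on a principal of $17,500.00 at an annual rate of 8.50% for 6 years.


Simple interest formula: I = P × r × t
I = $17,500.00 × 0.085 × 6
I = $8,925.00

I = P × r × t = $8,925.00


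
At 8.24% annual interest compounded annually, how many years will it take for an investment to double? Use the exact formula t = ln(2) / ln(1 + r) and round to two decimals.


Doubling condition: (1 + r)^t = 2
Take ln of both sides: t × ln(1 + r) = ln(2)
t = ln(2) / ln(1 + r)
t = 0.693147 / 0.079181
t = 8.75

t = ln(2) / ln(1 + r) = 8.75 years


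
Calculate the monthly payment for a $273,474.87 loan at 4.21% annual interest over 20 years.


Loan payment formula: PMT = PV × r / (1 − (1 + r)^(−n))
Monthly rate r = 0.0421/12 ≈ 0.00350833, n = 240 months
Denominator: 1 − (1 + 0.0421/12)^(−240) = 0.568517
PMT = $273,474.87 × (0.0421/12) / 0.568517
PMT = $1,687.62 per month

PMT = PV × r / (1-(1+r)^(-n)) = $1,687.62/month


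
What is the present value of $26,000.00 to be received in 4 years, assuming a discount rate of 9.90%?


Present value formula: PV = FV / (1 + r)^t
PV = $26,000.00 / (1 + 0.099)^4
PV = $26,000.00 / 1.4587833
PV = $17,823.07

PV = FV / (1 + r)^t = $17,823.07


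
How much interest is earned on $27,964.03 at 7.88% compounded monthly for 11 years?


Compound interest earned = final amount − principal.
A = P(1 + r/n)^(nt) = $27,964.03 × (1 + 0.0788/12)^(12 × 11) = $66,346.13
Interest = A − P = $66,346.13 − $27,964.03 = $38,382.10

Interest = A - P = $38,382.10


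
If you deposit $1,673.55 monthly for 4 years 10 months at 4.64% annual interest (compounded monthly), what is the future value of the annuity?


Future value of an ordinary annuity: FV = PMT × ((1 + r)^n − 1) / r
Monthly rate r = 0.0464/12 ≈ 0.00386667, n = 58
FV = $1,673.55 × ((1 + 0.0464/12)^58 − 1) / (0.0464/12)
FV = $1,673.55 × 64.878519
FV = $108,577.45

FV = PMT × ((1+r)^n - 1)/r = $108,577.45


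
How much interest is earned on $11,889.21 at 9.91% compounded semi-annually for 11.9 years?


Compound interest earned = final amount − principal.
A = P(1 + r/n)^(nt) = $11,889.21 × (1 + 0.0991/2)^(2 × 11.9) = $37,586.13
Interest = A − P = $37,586.13 − $11,889.21 = $25,696.92

Interest = A - P = $25,696.92


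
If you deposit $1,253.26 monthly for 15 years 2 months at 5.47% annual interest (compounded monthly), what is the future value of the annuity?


Future value of an ordinary annuity: FV = PMT × ((1 + r)^n − 1) / r
Monthly rate r = 0.0547/12 ≈ 0.00455833, n = 182
FV = $1,253.26 × ((1 + 0.0547/12)^182 − 1) / (0.0547/12)
FV = $1,253.26 × 282.586262
FV = $354,154.06

FV = PMT × ((1+r)^n - 1)/r = $354,154.06


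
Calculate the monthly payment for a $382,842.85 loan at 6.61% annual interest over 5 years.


Loan payment formula: PMT = PV × r / (1 − (1 + r)^(−n))
Monthly rate r = 0.0661/12 ≈ 0.00550833, n = 60 months
Denominator: 1 − (1 + 0.0661/12)^(−60) = 0.2807837
PMT = $382,842.85 × (0.0661/12) / 0.2807837
PMT = $7,510.50 per month

PMT = PV × r / (1-(1+r)^(-n)) = $7,510.50/month


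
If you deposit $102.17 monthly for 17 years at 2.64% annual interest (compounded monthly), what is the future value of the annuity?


Future value of an ordinary annuity: FV = PMT × ((1 + r)^n − 1) / r
Monthly rate r = 0.0264/12 = 0.0022, n = 204
FV = $102.17 × ((1 + 0.0264/12)^204 − 1) / (0.0264/12)
FV = $102.17 × 257.117885
FV = $26,269.73

FV = PMT × ((1+r)^n - 1)/r = $26,269.73


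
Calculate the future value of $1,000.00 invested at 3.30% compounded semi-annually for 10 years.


Compound interest formula: A = P(1 + r/n)^(nt)
A = $1,000.00 × (1 + 0.033/2)^(2 × 10)
Growth factor: (1 + 0.033/2)^20 = 1.387227
A = $1,000.00 × 1.387227
A = $1,387.23

A = P(1 + r/n)^(nt) = $1,387.23


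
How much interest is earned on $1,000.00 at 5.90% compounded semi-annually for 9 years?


Compound interest earned = final amount − principal.
A = P(1 + r/n)^(nt) = $1,000.00 × (1 + 0.059/2)^(2 × 9) = $1,687.62
Interest = A − P = $1,687.62 − $1,000.00 = $687.62

Interest = A - P = $687.62


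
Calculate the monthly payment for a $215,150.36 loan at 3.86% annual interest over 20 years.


Loan payment formula: PMT = PV × r / (1 − (1 + r)^(−n))
Monthly rate r = 0.0386/12 ≈ 0.00321667, n = 240 months
Denominator: 1 − (1 + 0.0386/12)^(−240) = 0.537339
PMT = $215,150.36 × (0.0386/12) / 0.537339
PMT = $1,287.95 per month

PMT = PV × r / (1-(1+r)^(-n)) = $1,287.95/month


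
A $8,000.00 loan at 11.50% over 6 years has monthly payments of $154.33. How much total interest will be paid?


Total paid over the life of the loan = PMT × n.
Total paid = $154.33 × 72 = $11,111.76
Total interest = total paid − principal = $11,111.76 − $8,000.00 = $3,111.76

Total interest = (PMT × n) - PV = $3,111.76


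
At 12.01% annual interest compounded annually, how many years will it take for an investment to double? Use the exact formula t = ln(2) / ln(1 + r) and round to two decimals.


Doubling condition: (1 + r)^t = 2
Take ln of both sides: t × ln(1 + r) = ln(2)
t = ln(2) / ln(1 + r)
t = 0.693147 / 0.113418
t = 6.11

t = ln(2) / ln(1 + r) = 6.11 years


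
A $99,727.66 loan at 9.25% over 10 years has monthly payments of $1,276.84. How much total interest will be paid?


Total paid over the life of the loan = PMT × n.
Total paid = $1,276.84 × 120 = $153,220.80
Total interest = total paid − principal = $153,220.80 − $99,727.66 = $53,493.14

Total interest = (PMT × n) - PV = $53,493.14


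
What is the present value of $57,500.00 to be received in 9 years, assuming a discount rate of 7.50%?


Present value formula: PV = FV / (1 + r)^t
PV = $57,500.00 / (1 + 0.075)^9
PV = $57,500.00 / 1.9172387
PV = $29,991.05

PV = FV / (1 + r)^t = $29,991.05


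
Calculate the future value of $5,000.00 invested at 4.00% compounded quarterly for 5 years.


Compound interest formula: A = P(1 + r/n)^(nt)
A = $5,000.00 × (1 + 0.04/4)^(4 × 5)
Growth factor: (1 + 0.04/4)^20 = 1.220190
A = $5,000.00 × 1.220190
A = $6,100.95

A = P(1 + r/n)^(nt) = $6,100.95


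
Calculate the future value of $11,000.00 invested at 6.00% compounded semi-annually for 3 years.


Compound interest formula: A = P(1 + r/n)^(nt)
A = $11,000.00 × (1 + 0.06/2)^(2 × 3)
Growth factor: (1 + 0.06/2)^6 = 1.1940523
A = $11,000.00 × 1.1940523
A = $13,134.58

A = P(1 + r/n)^(nt) = $13,134.58


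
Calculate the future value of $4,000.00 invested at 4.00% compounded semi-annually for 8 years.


Compound interest formula: A = P(1 + r/n)^(nt)
A = $4,000.00 × (1 + 0.04/2)^(2 × 8)
Growth factor: (1 + 0.04/2)^16 = 1.372786
A = $4,000.00 × 1.372786
A = $5,491.14

A = P(1 + r/n)^(nt) = $5,491.14


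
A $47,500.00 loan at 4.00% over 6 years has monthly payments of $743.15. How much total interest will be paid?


Total paid over the life of the loan = PMT × n.
Total paid = $743.15 × 72 = $53,506.80
Total interest = total paid − principal = $53,506.80 − $47,500.00 = $6,006.80

Total interest = (PMT × n) - PV = $6,006.80


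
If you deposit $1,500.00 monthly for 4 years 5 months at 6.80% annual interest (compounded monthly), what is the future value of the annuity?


Future value of an ordinary annuity: FV = PMT × ((1 + r)^n − 1) / r
Monthly rate r = 0.068/12 ≈ 0.00566667, n = 53
FV = $1,500.00 × ((1 + 0.068/12)^53 − 1) / (0.068/12)
FV = $1,500.00 × 61.617283
FV = $92,425.92

FV = PMT × ((1+r)^n - 1)/r = $92,425.92


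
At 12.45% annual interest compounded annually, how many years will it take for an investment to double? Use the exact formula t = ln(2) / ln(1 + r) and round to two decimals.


Doubling condition: (1 + r)^t = 2
Take ln of both sides: t × ln(1 + r) = ln(2)
t = ln(2) / ln(1 + r)
t = 0.693147 / 0.117338
t = 5.91

t = ln(2) / ln(1 + r) = 5.91 years


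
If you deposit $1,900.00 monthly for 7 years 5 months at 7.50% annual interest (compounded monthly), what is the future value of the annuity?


Future value of an ordinary annuity: FV = PMT × ((1 + r)^n − 1) / r
Monthly rate r = 0.075/12 = 0.00625, n = 89
FV = $1,900.00 × ((1 + 0.075/12)^89 − 1) / (0.075/12)
FV = $1,900.00 × 118.576510
FV = $225,295.37

FV = PMT × ((1+r)^n - 1)/r = $225,295.37


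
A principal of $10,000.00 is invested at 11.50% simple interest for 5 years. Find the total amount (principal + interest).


Total amount formula: A = P(1 + rt) = P + P·r·t
Interest: I = P × r × t = $10,000.00 × 0.115 × 5 = $5,750.00
A = P + I = $10,000.00 + $5,750.00 = $15,750.00

A = P + I = P(1 + rt) = $15,750.00


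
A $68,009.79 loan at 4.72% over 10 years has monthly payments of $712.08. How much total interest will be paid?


Total paid over the life of the loan = PMT × n.
Total paid = $712.08 × 120 = $85,449.60
Total interest = total paid − principal = $85,449.60 − $68,009.79 = $17,439.81

Total interest = (PMT × n) - PV = $17,439.81


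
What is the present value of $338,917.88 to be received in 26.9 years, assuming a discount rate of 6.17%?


Present value formula: PV = FV / (1 + r)^t
PV = $338,917.88 / (1 + 0.0617)^26.9
PV = $338,917.88 / 5.0055164
PV = $67,708.87

PV = FV / (1 + r)^t = $67,708.87


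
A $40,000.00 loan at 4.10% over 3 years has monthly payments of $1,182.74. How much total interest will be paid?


Total paid over the life of the loan = PMT × n.
Total paid = $1,182.74 × 36 = $42,578.64
Total interest = total paid − principal = $42,578.64 − $40,000.00 = $2,578.64

Total interest = (PMT × n) - PV = $2,578.64
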